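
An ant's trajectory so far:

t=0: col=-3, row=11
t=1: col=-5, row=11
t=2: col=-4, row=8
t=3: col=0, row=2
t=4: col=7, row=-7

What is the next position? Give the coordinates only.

First differences are (-2, +0), (+1, -3), (+4, -6), (+7, -9); their common second difference is (+3, -3) (constant acceleration).
step 5: col=7, row=-7 + (+10, -12) → col=17, row=-19

col=17, row=-19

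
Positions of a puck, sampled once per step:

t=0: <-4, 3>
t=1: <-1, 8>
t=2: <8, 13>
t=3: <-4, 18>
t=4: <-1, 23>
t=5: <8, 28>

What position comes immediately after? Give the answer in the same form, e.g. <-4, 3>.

<-4, 33>

First: cycles through -4, -1, 8 every 3 steps. Step 6 lands at position 0 of the cycle → -4.
Second: linear, +5 per step → 33 at step 6.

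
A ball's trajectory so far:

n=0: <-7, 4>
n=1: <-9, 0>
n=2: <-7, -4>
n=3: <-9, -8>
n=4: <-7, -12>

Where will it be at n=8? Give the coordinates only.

<-7, -28>

The first coordinate repeats the cycle [-7, -9] with period 2; step 8 mod 2 = 0, giving -7.
The second coordinate changes by -4 each step, so at step 8 it is 4 + 8·(-4) = -28.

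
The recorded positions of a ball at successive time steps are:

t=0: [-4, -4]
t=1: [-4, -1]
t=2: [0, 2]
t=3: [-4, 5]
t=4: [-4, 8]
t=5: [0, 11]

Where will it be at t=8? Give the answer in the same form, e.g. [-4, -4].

[0, 20]

The first coordinate repeats the cycle [-4, -4, 0] with period 3; step 8 mod 3 = 2, giving 0.
The second coordinate changes by +3 each step, so at step 8 it is -4 + 8·(3) = 20.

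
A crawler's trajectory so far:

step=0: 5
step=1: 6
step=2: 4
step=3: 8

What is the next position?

0

Step-to-step displacements: +1, -2, +4; each is -2× the previous.
step 4: 8 − 8 → 0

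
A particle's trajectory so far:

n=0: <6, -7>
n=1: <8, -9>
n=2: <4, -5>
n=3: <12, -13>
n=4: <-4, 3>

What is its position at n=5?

<28, -29>

The jumps are <+2, -2>, <-4, +4>, <+8, -8>, <-16, +16> — a geometric progression with ratio -2.
step 5: <-4, 3> + <+32, -32> → <28, -29>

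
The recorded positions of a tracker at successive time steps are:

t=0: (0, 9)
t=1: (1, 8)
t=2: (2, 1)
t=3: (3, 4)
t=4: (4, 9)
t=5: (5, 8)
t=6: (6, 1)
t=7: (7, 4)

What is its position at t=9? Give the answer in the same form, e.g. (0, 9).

(9, 8)

The first coordinate changes by +1 each step, so at step 9 it is 0 + 9·(1) = 9.
The second coordinate repeats the cycle [9, 8, 1, 4] with period 4; step 9 mod 4 = 1, giving 8.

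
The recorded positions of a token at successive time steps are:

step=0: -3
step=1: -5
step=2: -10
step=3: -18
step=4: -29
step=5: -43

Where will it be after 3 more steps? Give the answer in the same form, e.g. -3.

-103

Successive displacements: -2, -5, -8, -11, -14 — each changes by -3.
step 6: -43 − 17 → -60
step 7: -60 − 20 → -80
step 8: -80 − 23 → -103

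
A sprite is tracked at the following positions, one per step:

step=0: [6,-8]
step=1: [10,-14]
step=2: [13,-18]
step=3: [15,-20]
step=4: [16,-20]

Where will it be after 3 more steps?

Successive displacements: [+4,-6], [+3,-4], [+2,-2], [+1,+0] — each changes by [-1,+2].
step 5: [16,-20] + [+0,+2] → [16,-18]
step 6: [16,-18] + [-1,+4] → [15,-14]
step 7: [15,-14] + [-2,+6] → [13,-8]

[13,-8]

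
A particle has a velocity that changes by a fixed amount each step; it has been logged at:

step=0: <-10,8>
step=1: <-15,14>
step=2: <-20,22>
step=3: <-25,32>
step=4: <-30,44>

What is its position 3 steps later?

<-45,92>

Successive displacements: <-5,+6>, <-5,+8>, <-5,+10>, <-5,+12> — each changes by <+0,+2>.
step 5: <-30,44> + <-5,+14> → <-35,58>
step 6: <-35,58> + <-5,+16> → <-40,74>
step 7: <-40,74> + <-5,+18> → <-45,92>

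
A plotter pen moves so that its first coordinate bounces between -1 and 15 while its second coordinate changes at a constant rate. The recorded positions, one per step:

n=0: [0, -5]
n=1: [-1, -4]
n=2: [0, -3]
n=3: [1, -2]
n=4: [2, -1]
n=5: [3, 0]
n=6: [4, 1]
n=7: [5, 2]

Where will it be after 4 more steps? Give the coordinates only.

[9, 6]

The first coordinate reflects between -1 and 15, moving 1 per step.
  step 8: 5 → 6
  step 9: 6 → 7
  step 10: 7 → 8
  step 11: 8 → 9
The second coordinate changes by +1 each step: at step 11 it is 6.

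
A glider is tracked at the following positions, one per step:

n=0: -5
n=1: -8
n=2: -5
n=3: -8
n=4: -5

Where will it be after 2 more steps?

The jumps are -3, +3, -3, +3 — a geometric progression with ratio -1.
step 5: -5 − 3 → -8
step 6: -8 + 3 → -5

-5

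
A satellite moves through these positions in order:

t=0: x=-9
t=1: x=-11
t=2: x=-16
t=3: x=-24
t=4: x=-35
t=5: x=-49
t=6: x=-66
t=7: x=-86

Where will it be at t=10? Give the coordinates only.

First differences are -2, -5, -8, -11, -14, -17, -20; their common second difference is -3 (constant acceleration).
step 8: -86 − 23 → x=-109
step 9: -109 − 26 → x=-135
step 10: -135 − 29 → x=-164

x=-164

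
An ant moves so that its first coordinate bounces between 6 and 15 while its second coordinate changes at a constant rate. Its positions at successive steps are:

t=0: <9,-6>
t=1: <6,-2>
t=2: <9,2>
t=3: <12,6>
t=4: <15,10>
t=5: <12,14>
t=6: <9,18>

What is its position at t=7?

The first coordinate reflects between 6 and 15, moving 3 per step.
  step 7: 9 → 6
The second coordinate changes by +4 each step: at step 7 it is 22.

<6,22>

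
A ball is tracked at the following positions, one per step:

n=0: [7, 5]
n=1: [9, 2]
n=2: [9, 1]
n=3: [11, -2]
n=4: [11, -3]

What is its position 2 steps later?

The moves between consecutive positions are [+2, -3], [+0, -1], [+2, -3], [+0, -1]; they repeat the 2-cycle [[+2, -3], [+0, -1]].
step 5: apply [+2, -3] → [13, -6]
step 6: apply [+0, -1] → [13, -7]

[13, -7]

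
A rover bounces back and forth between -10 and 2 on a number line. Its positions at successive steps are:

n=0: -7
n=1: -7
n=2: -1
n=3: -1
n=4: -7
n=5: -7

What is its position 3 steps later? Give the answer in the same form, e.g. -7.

-7

The value travels 6 per step and bounces off the walls at -10 and 2.
  step 6: -7 → -1
  step 7: -1 → -1
  step 8: -1 → -7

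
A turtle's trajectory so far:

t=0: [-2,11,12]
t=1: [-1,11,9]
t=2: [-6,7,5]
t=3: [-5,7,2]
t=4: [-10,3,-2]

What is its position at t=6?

The moves between consecutive positions are [+1,+0,-3], [-5,-4,-4], [+1,+0,-3], [-5,-4,-4]; they repeat the 2-cycle [[+1,+0,-3], [-5,-4,-4]].
step 5: apply [+1,+0,-3] → [-9,3,-5]
step 6: apply [-5,-4,-4] → [-14,-1,-9]

[-14,-1,-9]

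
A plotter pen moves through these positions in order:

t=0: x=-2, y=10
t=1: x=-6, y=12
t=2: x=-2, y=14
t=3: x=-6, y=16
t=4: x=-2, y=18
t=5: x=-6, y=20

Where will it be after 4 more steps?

X: cycles through -2, -6 every 2 steps. Step 9 lands at position 1 of the cycle → -6.
Y: linear, +2 per step → 28 at step 9.

x=-6, y=28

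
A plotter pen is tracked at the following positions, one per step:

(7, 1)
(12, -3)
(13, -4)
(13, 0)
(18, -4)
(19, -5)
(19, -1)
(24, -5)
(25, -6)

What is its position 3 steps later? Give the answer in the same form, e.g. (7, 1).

The moves between consecutive positions are (+5, -4), (+1, -1), (+0, +4), (+5, -4), (+1, -1), (+0, +4), (+5, -4), (+1, -1); they repeat the 3-cycle [(+5, -4), (+1, -1), (+0, +4)].
step 9: apply (+0, +4) → (25, -2)
step 10: apply (+5, -4) → (30, -6)
step 11: apply (+1, -1) → (31, -7)

(31, -7)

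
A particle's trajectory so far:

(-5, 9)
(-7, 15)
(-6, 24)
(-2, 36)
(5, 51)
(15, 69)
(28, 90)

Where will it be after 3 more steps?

(85, 171)

First differences are (-2, +6), (+1, +9), (+4, +12), (+7, +15), (+10, +18), (+13, +21); their common second difference is (+3, +3) (constant acceleration).
step 7: (28, 90) + (+16, +24) → (44, 114)
step 8: (44, 114) + (+19, +27) → (63, 141)
step 9: (63, 141) + (+22, +30) → (85, 171)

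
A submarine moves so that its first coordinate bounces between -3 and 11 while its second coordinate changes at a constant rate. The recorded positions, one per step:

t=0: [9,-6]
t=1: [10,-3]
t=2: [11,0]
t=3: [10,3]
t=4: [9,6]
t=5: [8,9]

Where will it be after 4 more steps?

The first coordinate reflects between -3 and 11, moving 1 per step.
  step 6: 8 → 7
  step 7: 7 → 6
  step 8: 6 → 5
  step 9: 5 → 4
The second coordinate changes by +3 each step: at step 9 it is 21.

[4,21]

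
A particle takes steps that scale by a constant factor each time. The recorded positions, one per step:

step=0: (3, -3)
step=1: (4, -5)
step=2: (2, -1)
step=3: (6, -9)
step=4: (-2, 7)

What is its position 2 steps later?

The jumps are (+1, -2), (-2, +4), (+4, -8), (-8, +16) — a geometric progression with ratio -2.
step 5: (-2, 7) + (+16, -32) → (14, -25)
step 6: (14, -25) + (-32, +64) → (-18, 39)

(-18, 39)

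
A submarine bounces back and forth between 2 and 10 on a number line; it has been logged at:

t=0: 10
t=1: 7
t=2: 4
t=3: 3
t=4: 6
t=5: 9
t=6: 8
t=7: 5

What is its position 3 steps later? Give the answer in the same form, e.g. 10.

8

The value reflects between 2 and 10, moving 3 per step.
  step 8: 5 → 2
  step 9: 2 → 5
  step 10: 5 → 8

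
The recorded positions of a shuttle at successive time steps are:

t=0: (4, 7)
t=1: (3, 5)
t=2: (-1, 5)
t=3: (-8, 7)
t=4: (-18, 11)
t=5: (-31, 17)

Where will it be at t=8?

Successive displacements: (-1, -2), (-4, +0), (-7, +2), (-10, +4), (-13, +6) — each changes by (-3, +2).
step 6: (-31, 17) + (-16, +8) → (-47, 25)
step 7: (-47, 25) + (-19, +10) → (-66, 35)
step 8: (-66, 35) + (-22, +12) → (-88, 47)

(-88, 47)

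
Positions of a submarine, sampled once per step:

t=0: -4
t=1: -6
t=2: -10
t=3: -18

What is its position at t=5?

The jumps are -2, -4, -8 — a geometric progression with ratio 2.
step 4: -18 − 16 → -34
step 5: -34 − 32 → -66

-66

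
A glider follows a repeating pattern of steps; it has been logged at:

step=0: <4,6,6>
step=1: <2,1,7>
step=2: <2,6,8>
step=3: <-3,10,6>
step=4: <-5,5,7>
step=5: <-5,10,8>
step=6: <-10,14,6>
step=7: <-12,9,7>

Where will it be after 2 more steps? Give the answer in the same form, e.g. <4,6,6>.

Step-to-step displacements: <-2,-5,+1>, <+0,+5,+1>, <-5,+4,-2>, <-2,-5,+1>, <+0,+5,+1>, <-5,+4,-2>, <-2,-5,+1> — a repeating cycle of length 3.
step 8: apply <+0,+5,+1> → <-12,14,8>
step 9: apply <-5,+4,-2> → <-17,18,6>

<-17,18,6>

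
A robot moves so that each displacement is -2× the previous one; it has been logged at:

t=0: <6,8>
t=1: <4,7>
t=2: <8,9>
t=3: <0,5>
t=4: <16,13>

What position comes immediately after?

Step-to-step displacements: <-2,-1>, <+4,+2>, <-8,-4>, <+16,+8>; each is -2× the previous.
step 5: <16,13> + <-32,-16> → <-16,-3>

<-16,-3>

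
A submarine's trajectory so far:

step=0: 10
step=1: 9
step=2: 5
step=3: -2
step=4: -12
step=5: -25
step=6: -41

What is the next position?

-60

First differences are -1, -4, -7, -10, -13, -16; their common second difference is -3 (constant acceleration).
step 7: -41 − 19 → -60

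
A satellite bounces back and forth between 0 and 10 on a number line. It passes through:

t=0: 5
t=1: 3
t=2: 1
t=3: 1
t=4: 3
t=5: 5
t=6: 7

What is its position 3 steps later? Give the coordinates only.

The value travels 2 per step and bounces off the walls at 0 and 10.
  step 7: 7 → 9
  step 8: 9 → 9
  step 9: 9 → 7

7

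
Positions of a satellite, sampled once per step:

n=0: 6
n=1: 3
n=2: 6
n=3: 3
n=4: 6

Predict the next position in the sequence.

3

Step-to-step displacements: -3, +3, -3, +3; each is -1× the previous.
step 5: 6 − 3 → 3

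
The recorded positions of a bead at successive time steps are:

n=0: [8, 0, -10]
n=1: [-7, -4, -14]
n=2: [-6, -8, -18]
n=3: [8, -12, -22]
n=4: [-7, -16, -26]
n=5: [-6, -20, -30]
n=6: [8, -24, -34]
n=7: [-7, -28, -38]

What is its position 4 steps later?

First: cycles through 8, -7, -6 every 3 steps. Step 11 lands at position 2 of the cycle → -6.
Second: linear, -4 per step → -44 at step 11.
Third: linear, -4 per step → -54 at step 11.

[-6, -44, -54]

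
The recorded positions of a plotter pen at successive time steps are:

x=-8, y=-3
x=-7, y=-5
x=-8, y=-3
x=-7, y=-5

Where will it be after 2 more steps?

The jumps are (+1, -2), (-1, +2), (+1, -2) — a geometric progression with ratio -1.
step 4: x=-7, y=-5 + (-1, +2) → x=-8, y=-3
step 5: x=-8, y=-3 + (+1, -2) → x=-7, y=-5

x=-7, y=-5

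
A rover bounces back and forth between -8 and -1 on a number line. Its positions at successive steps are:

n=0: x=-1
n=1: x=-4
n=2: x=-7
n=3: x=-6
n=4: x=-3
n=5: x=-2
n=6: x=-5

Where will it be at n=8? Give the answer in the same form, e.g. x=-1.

The value travels 3 per step and bounces off the walls at -8 and -1.
  step 7: -5 → -8
  step 8: -8 → -5

x=-5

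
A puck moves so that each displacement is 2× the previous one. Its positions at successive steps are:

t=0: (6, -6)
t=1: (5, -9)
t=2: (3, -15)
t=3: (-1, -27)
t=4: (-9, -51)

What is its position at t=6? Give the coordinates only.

(-57, -195)

Step-to-step displacements: (-1, -3), (-2, -6), (-4, -12), (-8, -24); each is 2× the previous.
step 5: (-9, -51) + (-16, -48) → (-25, -99)
step 6: (-25, -99) + (-32, -96) → (-57, -195)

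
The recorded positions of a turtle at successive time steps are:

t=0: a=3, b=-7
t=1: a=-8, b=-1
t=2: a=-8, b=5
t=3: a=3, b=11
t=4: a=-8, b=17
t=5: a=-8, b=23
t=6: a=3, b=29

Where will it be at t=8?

A: cycles through 3, -8, -8 every 3 steps. Step 8 lands at position 2 of the cycle → -8.
B: linear, +6 per step → 41 at step 8.

a=-8, b=41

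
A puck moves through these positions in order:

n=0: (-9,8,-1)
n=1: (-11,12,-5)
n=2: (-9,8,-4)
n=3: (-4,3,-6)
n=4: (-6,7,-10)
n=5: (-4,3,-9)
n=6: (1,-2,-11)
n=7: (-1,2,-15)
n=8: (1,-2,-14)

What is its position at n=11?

Step-to-step displacements: (-2,+4,-4), (+2,-4,+1), (+5,-5,-2), (-2,+4,-4), (+2,-4,+1), (+5,-5,-2), (-2,+4,-4), (+2,-4,+1) — a repeating cycle of length 3.
step 9: apply (+5,-5,-2) → (6,-7,-16)
step 10: apply (-2,+4,-4) → (4,-3,-20)
step 11: apply (+2,-4,+1) → (6,-7,-19)

(6,-7,-19)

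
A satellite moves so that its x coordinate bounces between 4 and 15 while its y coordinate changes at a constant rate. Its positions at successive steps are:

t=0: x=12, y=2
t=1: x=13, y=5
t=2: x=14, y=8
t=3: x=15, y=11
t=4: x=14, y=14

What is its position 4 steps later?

x=10, y=26

The x coordinate travels 1 per step and bounces off the walls at 4 and 15.
  step 5: 14 → 13
  step 6: 13 → 12
  step 7: 12 → 11
  step 8: 11 → 10
The y coordinate changes by +3 each step: at step 8 it is 26.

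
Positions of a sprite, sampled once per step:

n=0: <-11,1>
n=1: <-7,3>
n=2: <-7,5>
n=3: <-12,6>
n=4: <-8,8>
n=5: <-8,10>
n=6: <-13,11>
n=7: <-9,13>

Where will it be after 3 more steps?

The moves between consecutive positions are <+4,+2>, <+0,+2>, <-5,+1>, <+4,+2>, <+0,+2>, <-5,+1>, <+4,+2>; they repeat the 3-cycle [<+4,+2>, <+0,+2>, <-5,+1>].
step 8: apply <+0,+2> → <-9,15>
step 9: apply <-5,+1> → <-14,16>
step 10: apply <+4,+2> → <-10,18>

<-10,18>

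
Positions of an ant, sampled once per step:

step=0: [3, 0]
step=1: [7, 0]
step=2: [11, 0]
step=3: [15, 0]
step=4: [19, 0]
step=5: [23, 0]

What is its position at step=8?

The position changes by [+4, +0] every step.
step 6: [23, 0] + [+4, +0] → [27, 0]
step 7: [27, 0] + [+4, +0] → [31, 0]
step 8: [31, 0] + [+4, +0] → [35, 0]

[35, 0]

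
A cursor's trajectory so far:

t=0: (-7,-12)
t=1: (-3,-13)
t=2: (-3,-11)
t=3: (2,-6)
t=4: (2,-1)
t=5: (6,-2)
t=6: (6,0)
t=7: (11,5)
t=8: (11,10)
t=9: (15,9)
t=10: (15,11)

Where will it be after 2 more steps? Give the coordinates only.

(20,21)

The moves between consecutive positions are (+4,-1), (+0,+2), (+5,+5), (+0,+5), (+4,-1), (+0,+2), (+5,+5), (+0,+5), (+4,-1), (+0,+2); they repeat the 4-cycle [(+4,-1), (+0,+2), (+5,+5), (+0,+5)].
step 11: apply (+5,+5) → (20,16)
step 12: apply (+0,+5) → (20,21)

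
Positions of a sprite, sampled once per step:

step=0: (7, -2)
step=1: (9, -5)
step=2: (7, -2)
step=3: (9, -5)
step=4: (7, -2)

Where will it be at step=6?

Consecutive displacements (+2, -3), (-2, +3), (+2, -3), (-2, +3) scale by a factor of -1 each step.
step 5: (7, -2) + (+2, -3) → (9, -5)
step 6: (9, -5) + (-2, +3) → (7, -2)

(7, -2)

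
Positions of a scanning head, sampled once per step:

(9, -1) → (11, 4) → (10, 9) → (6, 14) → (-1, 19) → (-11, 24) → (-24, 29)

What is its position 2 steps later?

(-59, 39)

Successive displacements: (+2, +5), (-1, +5), (-4, +5), (-7, +5), (-10, +5), (-13, +5) — each changes by (-3, +0).
step 7: (-24, 29) + (-16, +5) → (-40, 34)
step 8: (-40, 34) + (-19, +5) → (-59, 39)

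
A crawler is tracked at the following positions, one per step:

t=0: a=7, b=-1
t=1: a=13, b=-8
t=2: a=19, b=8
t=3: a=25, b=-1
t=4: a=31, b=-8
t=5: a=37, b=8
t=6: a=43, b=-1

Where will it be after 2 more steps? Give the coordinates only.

The a coordinate changes by +6 each step, so at step 8 it is 7 + 8·(6) = 55.
The b coordinate repeats the cycle [-1, -8, 8] with period 3; step 8 mod 3 = 2, giving 8.

a=55, b=8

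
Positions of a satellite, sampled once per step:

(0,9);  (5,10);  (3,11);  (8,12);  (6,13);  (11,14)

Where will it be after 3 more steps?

(12,17)

Differencing gives (+5,+1), (-2,+1), (+5,+1), (-2,+1), (+5,+1). This is the pattern (+5,+1), (-2,+1) repeated.
step 6: apply (-2,+1) → (9,15)
step 7: apply (+5,+1) → (14,16)
step 8: apply (-2,+1) → (12,17)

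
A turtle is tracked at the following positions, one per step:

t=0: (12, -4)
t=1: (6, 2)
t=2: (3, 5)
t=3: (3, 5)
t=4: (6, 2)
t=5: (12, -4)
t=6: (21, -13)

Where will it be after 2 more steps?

Taking differences between consecutive positions: (-6, +6), (-3, +3), (+0, +0), (+3, -3), (+6, -6), (+9, -9). These grow by (+3, -3) each step.
step 7: (21, -13) + (+12, -12) → (33, -25)
step 8: (33, -25) + (+15, -15) → (48, -40)

(48, -40)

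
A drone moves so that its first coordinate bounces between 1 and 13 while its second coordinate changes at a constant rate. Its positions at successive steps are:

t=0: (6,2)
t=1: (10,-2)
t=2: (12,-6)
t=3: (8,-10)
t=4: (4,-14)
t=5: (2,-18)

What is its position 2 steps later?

The first coordinate travels 4 per step and bounces off the walls at 1 and 13.
  step 6: 2 → 6
  step 7: 6 → 10
The second coordinate changes by -4 each step: at step 7 it is -26.

(10,-26)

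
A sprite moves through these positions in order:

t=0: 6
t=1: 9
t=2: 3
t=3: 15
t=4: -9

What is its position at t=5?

Consecutive displacements +3, -6, +12, -24 scale by a factor of -2 each step.
step 5: -9 + 48 → 39

39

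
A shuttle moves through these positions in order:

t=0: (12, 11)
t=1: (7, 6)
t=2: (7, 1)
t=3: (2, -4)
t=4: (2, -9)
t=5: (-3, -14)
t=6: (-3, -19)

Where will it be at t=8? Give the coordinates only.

The moves between consecutive positions are (-5, -5), (+0, -5), (-5, -5), (+0, -5), (-5, -5), (+0, -5); they repeat the 2-cycle [(-5, -5), (+0, -5)].
step 7: apply (-5, -5) → (-8, -24)
step 8: apply (+0, -5) → (-8, -29)

(-8, -29)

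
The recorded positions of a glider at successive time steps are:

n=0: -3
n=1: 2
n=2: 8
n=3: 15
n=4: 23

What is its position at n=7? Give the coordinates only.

Successive displacements: +5, +6, +7, +8 — each changes by +1.
step 5: 23 + 9 → 32
step 6: 32 + 10 → 42
step 7: 42 + 11 → 53

53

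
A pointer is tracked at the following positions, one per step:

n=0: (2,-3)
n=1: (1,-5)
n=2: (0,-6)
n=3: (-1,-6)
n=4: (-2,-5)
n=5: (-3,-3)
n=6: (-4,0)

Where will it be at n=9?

First differences are (-1,-2), (-1,-1), (-1,+0), (-1,+1), (-1,+2), (-1,+3); their common second difference is (+0,+1) (constant acceleration).
step 7: (-4,0) + (-1,+4) → (-5,4)
step 8: (-5,4) + (-1,+5) → (-6,9)
step 9: (-6,9) + (-1,+6) → (-7,15)

(-7,15)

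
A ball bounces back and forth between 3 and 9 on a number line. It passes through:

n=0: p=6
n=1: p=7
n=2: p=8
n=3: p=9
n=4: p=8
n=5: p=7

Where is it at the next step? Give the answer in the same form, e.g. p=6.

The value travels 1 per step and bounces off the walls at 3 and 9.
  step 6: 7 → 6

p=6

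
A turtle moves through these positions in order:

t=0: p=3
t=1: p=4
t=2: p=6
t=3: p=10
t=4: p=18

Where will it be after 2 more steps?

Consecutive displacements +1, +2, +4, +8 scale by a factor of 2 each step.
step 5: 18 + 16 → p=34
step 6: 34 + 32 → p=66

p=66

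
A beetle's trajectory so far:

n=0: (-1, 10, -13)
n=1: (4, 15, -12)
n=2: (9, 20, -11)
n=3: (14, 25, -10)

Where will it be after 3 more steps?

(29, 40, -7)

Constant displacement of (+5, +5, +1) per step.
step 4: (14, 25, -10) + (+5, +5, +1) → (19, 30, -9)
step 5: (19, 30, -9) + (+5, +5, +1) → (24, 35, -8)
step 6: (24, 35, -8) + (+5, +5, +1) → (29, 40, -7)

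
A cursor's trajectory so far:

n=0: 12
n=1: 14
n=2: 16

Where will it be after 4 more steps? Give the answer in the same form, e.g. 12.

Each step adds +2 to the position.
step 3: 16 + 2 → 18
step 4: 18 + 2 → 20
step 5: 20 + 2 → 22
step 6: 22 + 2 → 24

24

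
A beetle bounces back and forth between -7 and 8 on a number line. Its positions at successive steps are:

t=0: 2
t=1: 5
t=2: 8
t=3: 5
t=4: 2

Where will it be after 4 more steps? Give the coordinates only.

-4

The value travels 3 per step and bounces off the walls at -7 and 8.
  step 5: 2 → -1
  step 6: -1 → -4
  step 7: -4 → -7
  step 8: -7 → -4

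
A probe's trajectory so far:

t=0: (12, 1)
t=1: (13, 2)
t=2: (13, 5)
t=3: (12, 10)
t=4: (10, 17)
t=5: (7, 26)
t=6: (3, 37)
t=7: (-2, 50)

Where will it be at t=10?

Taking differences between consecutive positions: (+1, +1), (+0, +3), (-1, +5), (-2, +7), (-3, +9), (-4, +11), (-5, +13). These grow by (-1, +2) each step.
step 8: (-2, 50) + (-6, +15) → (-8, 65)
step 9: (-8, 65) + (-7, +17) → (-15, 82)
step 10: (-15, 82) + (-8, +19) → (-23, 101)

(-23, 101)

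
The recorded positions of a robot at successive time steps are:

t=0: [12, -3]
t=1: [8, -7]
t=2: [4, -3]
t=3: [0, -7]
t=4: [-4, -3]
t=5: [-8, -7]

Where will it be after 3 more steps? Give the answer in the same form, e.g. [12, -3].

The first coordinate changes by -4 each step, so at step 8 it is 12 + 8·(-4) = -20.
The second coordinate repeats the cycle [-3, -7] with period 2; step 8 mod 2 = 0, giving -3.

[-20, -3]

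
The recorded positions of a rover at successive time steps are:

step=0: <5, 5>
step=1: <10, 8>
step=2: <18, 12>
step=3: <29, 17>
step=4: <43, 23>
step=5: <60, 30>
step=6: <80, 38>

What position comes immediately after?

<103, 47>

Taking differences between consecutive positions: <+5, +3>, <+8, +4>, <+11, +5>, <+14, +6>, <+17, +7>, <+20, +8>. These grow by <+3, +1> each step.
step 7: <80, 38> + <+23, +9> → <103, 47>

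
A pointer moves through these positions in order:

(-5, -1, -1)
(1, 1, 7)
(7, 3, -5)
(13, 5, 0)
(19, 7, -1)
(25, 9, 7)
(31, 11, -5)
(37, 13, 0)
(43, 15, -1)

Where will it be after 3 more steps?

The first coordinate changes by +6 each step, so at step 11 it is -5 + 11·(6) = 61.
The second coordinate changes by +2 each step, so at step 11 it is -1 + 11·(2) = 21.
The third coordinate repeats the cycle [-1, 7, -5, 0] with period 4; step 11 mod 4 = 3, giving 0.

(61, 21, 0)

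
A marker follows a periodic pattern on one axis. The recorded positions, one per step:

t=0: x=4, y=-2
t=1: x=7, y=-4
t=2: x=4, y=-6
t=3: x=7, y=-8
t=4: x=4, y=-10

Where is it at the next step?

x=7, y=-12

X: cycles through 4, 7 every 2 steps. Step 5 lands at position 1 of the cycle → 7.
Y: linear, -2 per step → -12 at step 5.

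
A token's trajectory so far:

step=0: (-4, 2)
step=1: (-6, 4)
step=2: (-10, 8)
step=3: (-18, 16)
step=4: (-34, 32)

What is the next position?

(-66, 64)

The jumps are (-2, +2), (-4, +4), (-8, +8), (-16, +16) — a geometric progression with ratio 2.
step 5: (-34, 32) + (-32, +32) → (-66, 64)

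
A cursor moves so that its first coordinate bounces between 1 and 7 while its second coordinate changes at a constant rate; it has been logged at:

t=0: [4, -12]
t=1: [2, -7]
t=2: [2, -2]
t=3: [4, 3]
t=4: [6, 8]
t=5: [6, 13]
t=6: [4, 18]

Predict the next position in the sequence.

The first coordinate reflects between 1 and 7, moving 2 per step.
  step 7: 4 → 2
The second coordinate changes by +5 each step: at step 7 it is 23.

[2, 23]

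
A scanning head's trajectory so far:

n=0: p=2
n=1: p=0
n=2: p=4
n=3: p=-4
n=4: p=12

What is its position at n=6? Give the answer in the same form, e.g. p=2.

p=44

Step-to-step displacements: -2, +4, -8, +16; each is -2× the previous.
step 5: 12 − 32 → p=-20
step 6: -20 + 64 → p=44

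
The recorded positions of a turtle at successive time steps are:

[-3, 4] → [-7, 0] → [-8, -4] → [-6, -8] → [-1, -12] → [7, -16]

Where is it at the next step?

[18, -20]

Taking differences between consecutive positions: [-4, -4], [-1, -4], [+2, -4], [+5, -4], [+8, -4]. These grow by [+3, +0] each step.
step 6: [7, -16] + [+11, -4] → [18, -20]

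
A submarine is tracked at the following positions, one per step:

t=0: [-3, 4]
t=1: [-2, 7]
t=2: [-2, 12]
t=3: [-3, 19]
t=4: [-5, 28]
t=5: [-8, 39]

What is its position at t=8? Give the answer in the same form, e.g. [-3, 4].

First differences are [+1, +3], [+0, +5], [-1, +7], [-2, +9], [-3, +11]; their common second difference is [-1, +2] (constant acceleration).
step 6: [-8, 39] + [-4, +13] → [-12, 52]
step 7: [-12, 52] + [-5, +15] → [-17, 67]
step 8: [-17, 67] + [-6, +17] → [-23, 84]

[-23, 84]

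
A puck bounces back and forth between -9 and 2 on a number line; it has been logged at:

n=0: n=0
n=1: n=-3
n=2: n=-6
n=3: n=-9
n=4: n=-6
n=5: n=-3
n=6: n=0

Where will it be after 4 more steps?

n=-8

The value reflects between -9 and 2, moving 3 per step.
  step 7: 0 → 1
  step 8: 1 → -2
  step 9: -2 → -5
  step 10: -5 → -8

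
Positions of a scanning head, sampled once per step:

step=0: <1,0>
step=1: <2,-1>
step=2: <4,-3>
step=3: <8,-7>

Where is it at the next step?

<16,-15>

Consecutive displacements <+1,-1>, <+2,-2>, <+4,-4> scale by a factor of 2 each step.
step 4: <8,-7> + <+8,-8> → <16,-15>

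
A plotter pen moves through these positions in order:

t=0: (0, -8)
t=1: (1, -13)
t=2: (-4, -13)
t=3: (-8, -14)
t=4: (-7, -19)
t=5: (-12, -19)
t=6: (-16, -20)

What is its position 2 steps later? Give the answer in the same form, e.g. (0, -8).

Differencing gives (+1, -5), (-5, +0), (-4, -1), (+1, -5), (-5, +0), (-4, -1). This is the pattern (+1, -5), (-5, +0), (-4, -1) repeated.
step 7: apply (+1, -5) → (-15, -25)
step 8: apply (-5, +0) → (-20, -25)

(-20, -25)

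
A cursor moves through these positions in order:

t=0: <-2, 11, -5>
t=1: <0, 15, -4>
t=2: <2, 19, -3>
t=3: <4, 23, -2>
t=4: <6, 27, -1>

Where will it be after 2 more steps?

<10, 35, 1>

The position changes by <+2, +4, +1> every step.
step 5: <6, 27, -1> + <+2, +4, +1> → <8, 31, 0>
step 6: <8, 31, 0> + <+2, +4, +1> → <10, 35, 1>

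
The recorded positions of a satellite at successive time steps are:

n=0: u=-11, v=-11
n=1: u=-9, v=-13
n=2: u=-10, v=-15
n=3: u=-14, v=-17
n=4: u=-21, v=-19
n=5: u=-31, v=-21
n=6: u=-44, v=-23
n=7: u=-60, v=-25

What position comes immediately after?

Taking differences between consecutive positions: (+2,-2), (-1,-2), (-4,-2), (-7,-2), (-10,-2), (-13,-2), (-16,-2). These grow by (-3,+0) each step.
step 8: u=-60, v=-25 + (-19,-2) → u=-79, v=-27

u=-79, v=-27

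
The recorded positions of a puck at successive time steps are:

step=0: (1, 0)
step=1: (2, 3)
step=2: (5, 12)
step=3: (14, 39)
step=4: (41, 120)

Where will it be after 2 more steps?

(365, 1092)

The jumps are (+1, +3), (+3, +9), (+9, +27), (+27, +81) — a geometric progression with ratio 3.
step 5: (41, 120) + (+81, +243) → (122, 363)
step 6: (122, 363) + (+243, +729) → (365, 1092)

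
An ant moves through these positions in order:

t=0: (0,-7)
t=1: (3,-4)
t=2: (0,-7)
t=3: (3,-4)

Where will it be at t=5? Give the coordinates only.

Step-to-step displacements: (+3,+3), (-3,-3), (+3,+3); each is -1× the previous.
step 4: (3,-4) + (-3,-3) → (0,-7)
step 5: (0,-7) + (+3,+3) → (3,-4)

(3,-4)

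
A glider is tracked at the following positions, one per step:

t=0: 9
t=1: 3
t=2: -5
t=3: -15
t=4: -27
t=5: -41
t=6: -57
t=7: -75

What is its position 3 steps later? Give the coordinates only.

First differences are -6, -8, -10, -12, -14, -16, -18; their common second difference is -2 (constant acceleration).
step 8: -75 − 20 → -95
step 9: -95 − 22 → -117
step 10: -117 − 24 → -141

-141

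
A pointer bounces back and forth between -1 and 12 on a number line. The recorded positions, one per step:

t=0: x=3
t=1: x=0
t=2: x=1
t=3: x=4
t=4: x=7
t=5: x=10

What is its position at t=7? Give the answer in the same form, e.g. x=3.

The value travels 3 per step and bounces off the walls at -1 and 12.
  step 6: 10 → 11
  step 7: 11 → 8

x=8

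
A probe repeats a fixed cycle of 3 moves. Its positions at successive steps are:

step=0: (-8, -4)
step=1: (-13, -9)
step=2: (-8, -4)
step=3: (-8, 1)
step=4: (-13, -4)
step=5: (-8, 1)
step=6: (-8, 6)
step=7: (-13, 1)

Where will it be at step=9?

(-8, 11)

The moves between consecutive positions are (-5, -5), (+5, +5), (+0, +5), (-5, -5), (+5, +5), (+0, +5), (-5, -5); they repeat the 3-cycle [(-5, -5), (+5, +5), (+0, +5)].
step 8: apply (+5, +5) → (-8, 6)
step 9: apply (+0, +5) → (-8, 11)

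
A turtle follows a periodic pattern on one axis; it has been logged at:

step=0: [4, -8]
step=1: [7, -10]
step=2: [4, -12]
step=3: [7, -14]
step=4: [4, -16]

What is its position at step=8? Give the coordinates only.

The first coordinate repeats the cycle [4, 7] with period 2; step 8 mod 2 = 0, giving 4.
The second coordinate changes by -2 each step, so at step 8 it is -8 + 8·(-2) = -24.

[4, -24]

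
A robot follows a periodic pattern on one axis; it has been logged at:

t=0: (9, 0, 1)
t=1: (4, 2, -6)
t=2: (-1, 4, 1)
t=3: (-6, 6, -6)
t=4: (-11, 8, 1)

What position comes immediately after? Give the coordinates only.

(-16, 10, -6)

First: linear, -5 per step → -16 at step 5.
Second: linear, +2 per step → 10 at step 5.
Third: cycles through 1, -6 every 2 steps. Step 5 lands at position 1 of the cycle → -6.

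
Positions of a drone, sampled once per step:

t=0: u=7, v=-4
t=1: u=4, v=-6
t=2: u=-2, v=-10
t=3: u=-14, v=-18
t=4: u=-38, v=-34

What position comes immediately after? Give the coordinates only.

u=-86, v=-66

Consecutive displacements (-3, -2), (-6, -4), (-12, -8), (-24, -16) scale by a factor of 2 each step.
step 5: u=-38, v=-34 + (-48, -32) → u=-86, v=-66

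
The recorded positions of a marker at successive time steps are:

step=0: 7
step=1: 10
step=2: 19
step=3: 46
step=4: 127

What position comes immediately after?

The jumps are +3, +9, +27, +81 — a geometric progression with ratio 3.
step 5: 127 + 243 → 370

370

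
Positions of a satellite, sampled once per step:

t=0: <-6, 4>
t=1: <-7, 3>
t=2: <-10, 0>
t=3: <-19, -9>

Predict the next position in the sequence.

<-46, -36>

Step-to-step displacements: <-1, -1>, <-3, -3>, <-9, -9>; each is 3× the previous.
step 4: <-19, -9> + <-27, -27> → <-46, -36>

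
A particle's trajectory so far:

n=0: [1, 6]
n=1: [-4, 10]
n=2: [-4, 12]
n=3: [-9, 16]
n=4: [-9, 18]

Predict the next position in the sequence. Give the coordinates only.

[-14, 22]

The moves between consecutive positions are [-5, +4], [+0, +2], [-5, +4], [+0, +2]; they repeat the 2-cycle [[-5, +4], [+0, +2]].
step 5: apply [-5, +4] → [-14, 22]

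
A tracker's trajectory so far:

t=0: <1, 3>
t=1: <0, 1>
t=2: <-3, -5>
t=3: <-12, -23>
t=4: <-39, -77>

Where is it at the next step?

The jumps are <-1, -2>, <-3, -6>, <-9, -18>, <-27, -54> — a geometric progression with ratio 3.
step 5: <-39, -77> + <-81, -162> → <-120, -239>

<-120, -239>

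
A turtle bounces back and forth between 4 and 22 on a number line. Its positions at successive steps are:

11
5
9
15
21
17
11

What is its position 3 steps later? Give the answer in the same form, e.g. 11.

15

The value reflects between 4 and 22, moving 6 per step.
  step 7: 11 → 5
  step 8: 5 → 9
  step 9: 9 → 15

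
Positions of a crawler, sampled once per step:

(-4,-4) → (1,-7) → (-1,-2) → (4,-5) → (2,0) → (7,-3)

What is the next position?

(5,2)

Step-to-step displacements: (+5,-3), (-2,+5), (+5,-3), (-2,+5), (+5,-3) — a repeating cycle of length 2.
step 6: apply (-2,+5) → (5,2)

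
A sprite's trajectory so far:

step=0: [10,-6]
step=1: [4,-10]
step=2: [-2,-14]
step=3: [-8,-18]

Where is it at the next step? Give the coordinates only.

The position changes by [-6,-4] every step.
step 4: [-8,-18] + [-6,-4] → [-14,-22]

[-14,-22]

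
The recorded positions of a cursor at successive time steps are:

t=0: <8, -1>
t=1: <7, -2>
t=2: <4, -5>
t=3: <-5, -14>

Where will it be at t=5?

<-113, -122>

Consecutive displacements <-1, -1>, <-3, -3>, <-9, -9> scale by a factor of 3 each step.
step 4: <-5, -14> + <-27, -27> → <-32, -41>
step 5: <-32, -41> + <-81, -81> → <-113, -122>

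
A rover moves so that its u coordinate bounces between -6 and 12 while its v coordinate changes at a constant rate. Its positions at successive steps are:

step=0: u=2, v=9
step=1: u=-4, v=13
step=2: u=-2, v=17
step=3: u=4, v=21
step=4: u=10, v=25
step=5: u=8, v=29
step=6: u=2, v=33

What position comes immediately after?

The u coordinate travels 6 per step and bounces off the walls at -6 and 12.
  step 7: 2 → -4
The v coordinate changes by +4 each step: at step 7 it is 37.

u=-4, v=37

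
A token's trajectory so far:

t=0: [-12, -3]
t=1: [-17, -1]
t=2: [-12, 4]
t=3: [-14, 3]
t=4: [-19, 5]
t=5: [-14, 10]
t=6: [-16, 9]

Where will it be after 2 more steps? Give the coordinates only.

[-16, 16]

Step-to-step displacements: [-5, +2], [+5, +5], [-2, -1], [-5, +2], [+5, +5], [-2, -1] — a repeating cycle of length 3.
step 7: apply [-5, +2] → [-21, 11]
step 8: apply [+5, +5] → [-16, 16]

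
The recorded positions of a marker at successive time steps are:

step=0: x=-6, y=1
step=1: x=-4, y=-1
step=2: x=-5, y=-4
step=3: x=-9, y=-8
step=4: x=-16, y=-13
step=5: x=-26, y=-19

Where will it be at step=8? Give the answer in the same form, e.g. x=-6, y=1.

x=-74, y=-43

Taking differences between consecutive positions: (+2, -2), (-1, -3), (-4, -4), (-7, -5), (-10, -6). These grow by (-3, -1) each step.
step 6: x=-26, y=-19 + (-13, -7) → x=-39, y=-26
step 7: x=-39, y=-26 + (-16, -8) → x=-55, y=-34
step 8: x=-55, y=-34 + (-19, -9) → x=-74, y=-43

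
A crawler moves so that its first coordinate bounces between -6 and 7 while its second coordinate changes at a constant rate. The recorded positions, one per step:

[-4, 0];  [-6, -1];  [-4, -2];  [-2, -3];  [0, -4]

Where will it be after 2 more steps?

The first coordinate reflects between -6 and 7, moving 2 per step.
  step 5: 0 → 2
  step 6: 2 → 4
The second coordinate changes by -1 each step: at step 6 it is -6.

[4, -6]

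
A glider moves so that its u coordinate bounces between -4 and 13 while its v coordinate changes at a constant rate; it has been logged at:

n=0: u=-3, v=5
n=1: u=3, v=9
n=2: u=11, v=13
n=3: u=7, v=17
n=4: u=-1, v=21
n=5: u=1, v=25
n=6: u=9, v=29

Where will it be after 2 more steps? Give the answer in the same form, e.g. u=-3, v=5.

The u coordinate travels 8 per step and bounces off the walls at -4 and 13.
  step 7: 9 → 9
  step 8: 9 → 1
The v coordinate changes by +4 each step: at step 8 it is 37.

u=1, v=37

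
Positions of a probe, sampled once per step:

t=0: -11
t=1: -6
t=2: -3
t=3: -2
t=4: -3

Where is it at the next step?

-6

Taking differences between consecutive positions: +5, +3, +1, -1. These grow by -2 each step.
step 5: -3 − 3 → -6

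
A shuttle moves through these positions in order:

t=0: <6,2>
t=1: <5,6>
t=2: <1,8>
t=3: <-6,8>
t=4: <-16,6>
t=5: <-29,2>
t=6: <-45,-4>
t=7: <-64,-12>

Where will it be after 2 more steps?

First differences are <-1,+4>, <-4,+2>, <-7,+0>, <-10,-2>, <-13,-4>, <-16,-6>, <-19,-8>; their common second difference is <-3,-2> (constant acceleration).
step 8: <-64,-12> + <-22,-10> → <-86,-22>
step 9: <-86,-22> + <-25,-12> → <-111,-34>

<-111,-34>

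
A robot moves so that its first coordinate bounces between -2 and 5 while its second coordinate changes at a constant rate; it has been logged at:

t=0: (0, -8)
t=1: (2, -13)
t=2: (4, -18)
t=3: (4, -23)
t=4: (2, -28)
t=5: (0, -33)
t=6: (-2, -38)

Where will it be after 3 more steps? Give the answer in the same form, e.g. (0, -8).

(4, -53)

The first coordinate reflects between -2 and 5, moving 2 per step.
  step 7: -2 → 0
  step 8: 0 → 2
  step 9: 2 → 4
The second coordinate changes by -5 each step: at step 9 it is -53.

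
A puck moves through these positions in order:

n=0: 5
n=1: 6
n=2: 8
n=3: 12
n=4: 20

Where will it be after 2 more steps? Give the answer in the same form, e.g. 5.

Consecutive displacements +1, +2, +4, +8 scale by a factor of 2 each step.
step 5: 20 + 16 → 36
step 6: 36 + 32 → 68

68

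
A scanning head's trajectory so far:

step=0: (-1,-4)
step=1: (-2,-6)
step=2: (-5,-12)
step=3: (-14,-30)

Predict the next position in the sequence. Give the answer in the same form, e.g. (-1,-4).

Step-to-step displacements: (-1,-2), (-3,-6), (-9,-18); each is 3× the previous.
step 4: (-14,-30) + (-27,-54) → (-41,-84)

(-41,-84)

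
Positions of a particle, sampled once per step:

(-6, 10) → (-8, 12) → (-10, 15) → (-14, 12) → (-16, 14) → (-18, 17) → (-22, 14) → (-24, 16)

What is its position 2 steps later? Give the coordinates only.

(-30, 16)

Differencing gives (-2, +2), (-2, +3), (-4, -3), (-2, +2), (-2, +3), (-4, -3), (-2, +2). This is the pattern (-2, +2), (-2, +3), (-4, -3) repeated.
step 8: apply (-2, +3) → (-26, 19)
step 9: apply (-4, -3) → (-30, 16)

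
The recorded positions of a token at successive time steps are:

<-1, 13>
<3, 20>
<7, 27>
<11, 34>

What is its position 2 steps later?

Each step adds <+4, +7> to the position.
step 4: <11, 34> + <+4, +7> → <15, 41>
step 5: <15, 41> + <+4, +7> → <19, 48>

<19, 48>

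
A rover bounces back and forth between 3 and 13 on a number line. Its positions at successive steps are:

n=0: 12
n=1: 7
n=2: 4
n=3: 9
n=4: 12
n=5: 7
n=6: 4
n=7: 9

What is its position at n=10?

4

The value travels 5 per step and bounces off the walls at 3 and 13.
  step 8: 9 → 12
  step 9: 12 → 7
  step 10: 7 → 4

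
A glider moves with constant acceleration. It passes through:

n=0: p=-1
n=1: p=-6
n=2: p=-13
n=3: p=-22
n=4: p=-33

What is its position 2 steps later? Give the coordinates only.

First differences are -5, -7, -9, -11; their common second difference is -2 (constant acceleration).
step 5: -33 − 13 → p=-46
step 6: -46 − 15 → p=-61

p=-61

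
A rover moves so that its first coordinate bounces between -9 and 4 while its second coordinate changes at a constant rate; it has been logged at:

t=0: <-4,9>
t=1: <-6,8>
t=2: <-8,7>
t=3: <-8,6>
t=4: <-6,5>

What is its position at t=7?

<0,2>

The first coordinate reflects between -9 and 4, moving 2 per step.
  step 5: -6 → -4
  step 6: -4 → -2
  step 7: -2 → 0
The second coordinate changes by -1 each step: at step 7 it is 2.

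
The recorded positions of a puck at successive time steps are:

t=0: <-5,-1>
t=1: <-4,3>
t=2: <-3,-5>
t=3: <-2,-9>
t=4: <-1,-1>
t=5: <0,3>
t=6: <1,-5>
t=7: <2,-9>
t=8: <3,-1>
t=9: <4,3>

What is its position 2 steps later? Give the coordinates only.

The first coordinate changes by +1 each step, so at step 11 it is -5 + 11·(1) = 6.
The second coordinate repeats the cycle [-1, 3, -5, -9] with period 4; step 11 mod 4 = 3, giving -9.

<6,-9>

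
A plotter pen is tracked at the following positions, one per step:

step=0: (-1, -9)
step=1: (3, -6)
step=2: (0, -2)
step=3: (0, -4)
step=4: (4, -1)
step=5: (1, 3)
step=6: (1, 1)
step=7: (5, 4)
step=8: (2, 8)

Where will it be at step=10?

(6, 9)

Step-to-step displacements: (+4, +3), (-3, +4), (+0, -2), (+4, +3), (-3, +4), (+0, -2), (+4, +3), (-3, +4) — a repeating cycle of length 3.
step 9: apply (+0, -2) → (2, 6)
step 10: apply (+4, +3) → (6, 9)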